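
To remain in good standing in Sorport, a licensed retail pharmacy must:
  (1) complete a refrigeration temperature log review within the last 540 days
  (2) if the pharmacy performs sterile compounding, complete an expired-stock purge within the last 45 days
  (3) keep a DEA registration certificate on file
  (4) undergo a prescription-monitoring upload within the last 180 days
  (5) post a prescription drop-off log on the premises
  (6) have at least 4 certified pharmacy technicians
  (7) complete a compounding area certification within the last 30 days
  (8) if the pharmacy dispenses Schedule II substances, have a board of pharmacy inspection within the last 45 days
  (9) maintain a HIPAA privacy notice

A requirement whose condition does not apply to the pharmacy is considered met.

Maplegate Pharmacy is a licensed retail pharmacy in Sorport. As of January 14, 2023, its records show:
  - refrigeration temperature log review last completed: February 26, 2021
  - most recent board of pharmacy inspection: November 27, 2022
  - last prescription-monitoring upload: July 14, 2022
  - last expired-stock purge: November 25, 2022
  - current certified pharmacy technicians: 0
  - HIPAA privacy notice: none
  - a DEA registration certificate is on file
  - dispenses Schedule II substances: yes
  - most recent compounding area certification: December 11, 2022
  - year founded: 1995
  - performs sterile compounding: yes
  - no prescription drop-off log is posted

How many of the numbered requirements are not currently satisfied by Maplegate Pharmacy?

8

1. refrigeration temperature log review 687 days ago vs limit 540 → not met
2. condition 'performs sterile compounding' holds; expired-stock purge 50 days ago vs limit 45 → not met
3. DEA registration certificate present → met
4. prescription-monitoring upload 184 days ago vs limit 180 → not met
5. prescription drop-off log absent → not met
6. certified pharmacy technicians 0 < 4 → not met
7. compounding area certification 34 days ago vs limit 30 → not met
8. condition 'dispenses Schedule II substances' holds; board of pharmacy inspection 48 days ago vs limit 45 → not met
9. HIPAA privacy notice absent → not met
Not met: 8 of 9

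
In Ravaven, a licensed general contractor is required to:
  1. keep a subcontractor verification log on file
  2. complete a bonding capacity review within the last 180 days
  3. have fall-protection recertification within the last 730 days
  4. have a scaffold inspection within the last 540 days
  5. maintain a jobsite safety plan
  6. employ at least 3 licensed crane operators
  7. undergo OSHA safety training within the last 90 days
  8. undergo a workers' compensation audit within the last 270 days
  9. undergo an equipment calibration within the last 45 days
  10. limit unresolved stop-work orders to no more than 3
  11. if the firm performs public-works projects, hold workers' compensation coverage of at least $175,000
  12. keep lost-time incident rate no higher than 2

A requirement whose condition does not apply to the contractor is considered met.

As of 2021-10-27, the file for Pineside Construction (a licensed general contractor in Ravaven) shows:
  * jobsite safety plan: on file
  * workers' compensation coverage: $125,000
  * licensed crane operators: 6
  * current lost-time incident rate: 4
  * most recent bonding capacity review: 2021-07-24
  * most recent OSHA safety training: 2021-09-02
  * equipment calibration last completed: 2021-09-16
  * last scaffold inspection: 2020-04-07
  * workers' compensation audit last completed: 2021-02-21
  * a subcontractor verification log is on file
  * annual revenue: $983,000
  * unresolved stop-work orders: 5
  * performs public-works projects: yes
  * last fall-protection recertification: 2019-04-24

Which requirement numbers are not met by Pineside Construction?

3, 4, 10, 11, 12

1. subcontractor verification log present → met
2. bonding capacity review 95 days ago vs limit 180 → met
3. fall-protection recertification 917 days ago vs limit 730 → not met
4. scaffold inspection 568 days ago vs limit 540 → not met
5. jobsite safety plan present → met
6. licensed crane operators 6 ≥ 3 → met
7. OSHA safety training 55 days ago vs limit 90 → met
8. workers' compensation audit 248 days ago vs limit 270 → met
9. equipment calibration 41 days ago vs limit 45 → met
10. unresolved stop-work orders 5 > 3 → not met
11. condition 'performs public-works projects' holds; workers' compensation coverage $125,000 < $175,000 → not met
12. lost-time incident rate 4 > 2 → not met
Not met: 3, 4, 10, 11, 12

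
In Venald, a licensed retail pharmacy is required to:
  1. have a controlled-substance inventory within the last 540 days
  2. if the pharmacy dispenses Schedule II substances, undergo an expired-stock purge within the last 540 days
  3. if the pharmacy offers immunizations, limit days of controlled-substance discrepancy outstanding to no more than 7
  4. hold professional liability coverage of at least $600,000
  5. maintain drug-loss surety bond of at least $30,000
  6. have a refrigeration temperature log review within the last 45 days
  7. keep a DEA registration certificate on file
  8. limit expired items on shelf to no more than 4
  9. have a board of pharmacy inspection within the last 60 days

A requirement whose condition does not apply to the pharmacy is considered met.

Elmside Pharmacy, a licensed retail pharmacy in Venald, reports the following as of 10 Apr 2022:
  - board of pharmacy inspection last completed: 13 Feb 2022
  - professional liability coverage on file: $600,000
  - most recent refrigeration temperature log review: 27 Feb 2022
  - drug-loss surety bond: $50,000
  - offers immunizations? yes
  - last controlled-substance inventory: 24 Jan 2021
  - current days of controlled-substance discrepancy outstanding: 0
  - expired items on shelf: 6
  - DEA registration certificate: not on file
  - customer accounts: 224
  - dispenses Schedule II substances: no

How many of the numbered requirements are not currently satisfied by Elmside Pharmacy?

1. controlled-substance inventory 441 days ago vs limit 540 → met
2. condition 'dispenses Schedule II substances' does not hold → requirement n/a → met
3. condition 'offers immunizations' holds; days of controlled-substance discrepancy outstanding 0 ≤ 7 → met
4. professional liability coverage $600,000 ≥ $600,000 → met
5. drug-loss surety bond $50,000 ≥ $30,000 → met
6. refrigeration temperature log review 42 days ago vs limit 45 → met
7. DEA registration certificate absent → not met
8. expired items on shelf 6 > 4 → not met
9. board of pharmacy inspection 56 days ago vs limit 60 → met
Not met: 2 of 9

2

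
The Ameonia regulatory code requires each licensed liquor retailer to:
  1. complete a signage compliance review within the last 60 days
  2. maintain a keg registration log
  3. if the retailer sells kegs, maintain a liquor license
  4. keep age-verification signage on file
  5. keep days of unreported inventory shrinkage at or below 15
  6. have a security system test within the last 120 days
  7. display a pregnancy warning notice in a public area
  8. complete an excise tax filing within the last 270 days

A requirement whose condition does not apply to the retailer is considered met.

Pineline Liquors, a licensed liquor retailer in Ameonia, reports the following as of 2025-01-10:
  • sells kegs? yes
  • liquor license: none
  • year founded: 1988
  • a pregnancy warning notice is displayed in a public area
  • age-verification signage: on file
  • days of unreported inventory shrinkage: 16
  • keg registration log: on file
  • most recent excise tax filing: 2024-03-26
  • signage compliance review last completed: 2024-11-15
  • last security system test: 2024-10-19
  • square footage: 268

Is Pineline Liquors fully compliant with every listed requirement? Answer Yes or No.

No

1. signage compliance review 56 days ago vs limit 60 → met
2. keg registration log present → met
3. condition 'sells kegs' holds; liquor license absent → not met
4. age-verification signage present → met
5. days of unreported inventory shrinkage 16 > 15 → not met
6. security system test 83 days ago vs limit 120 → met
7. pregnancy warning notice present → met
8. excise tax filing 290 days ago vs limit 270 → not met
Not met: 3, 5, 8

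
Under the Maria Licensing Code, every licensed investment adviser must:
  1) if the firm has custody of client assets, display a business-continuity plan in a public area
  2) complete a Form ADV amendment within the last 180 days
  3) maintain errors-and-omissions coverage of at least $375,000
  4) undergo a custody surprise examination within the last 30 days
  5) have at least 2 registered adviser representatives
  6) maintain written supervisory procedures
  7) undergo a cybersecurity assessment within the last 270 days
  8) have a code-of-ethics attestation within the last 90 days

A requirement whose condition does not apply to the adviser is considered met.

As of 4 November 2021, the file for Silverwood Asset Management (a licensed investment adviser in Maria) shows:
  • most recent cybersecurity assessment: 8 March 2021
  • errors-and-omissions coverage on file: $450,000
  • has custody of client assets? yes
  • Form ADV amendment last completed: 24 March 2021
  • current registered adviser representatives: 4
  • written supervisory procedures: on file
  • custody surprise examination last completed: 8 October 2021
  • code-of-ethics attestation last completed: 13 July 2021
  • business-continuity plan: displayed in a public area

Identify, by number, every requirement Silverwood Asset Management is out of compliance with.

2, 8

1. condition 'has custody of client assets' holds; business-continuity plan present → met
2. Form ADV amendment 225 days ago vs limit 180 → not met
3. errors-and-omissions coverage $450,000 ≥ $375,000 → met
4. custody surprise examination 27 days ago vs limit 30 → met
5. registered adviser representatives 4 ≥ 2 → met
6. written supervisory procedures present → met
7. cybersecurity assessment 241 days ago vs limit 270 → met
8. code-of-ethics attestation 114 days ago vs limit 90 → not met
Not met: 2, 8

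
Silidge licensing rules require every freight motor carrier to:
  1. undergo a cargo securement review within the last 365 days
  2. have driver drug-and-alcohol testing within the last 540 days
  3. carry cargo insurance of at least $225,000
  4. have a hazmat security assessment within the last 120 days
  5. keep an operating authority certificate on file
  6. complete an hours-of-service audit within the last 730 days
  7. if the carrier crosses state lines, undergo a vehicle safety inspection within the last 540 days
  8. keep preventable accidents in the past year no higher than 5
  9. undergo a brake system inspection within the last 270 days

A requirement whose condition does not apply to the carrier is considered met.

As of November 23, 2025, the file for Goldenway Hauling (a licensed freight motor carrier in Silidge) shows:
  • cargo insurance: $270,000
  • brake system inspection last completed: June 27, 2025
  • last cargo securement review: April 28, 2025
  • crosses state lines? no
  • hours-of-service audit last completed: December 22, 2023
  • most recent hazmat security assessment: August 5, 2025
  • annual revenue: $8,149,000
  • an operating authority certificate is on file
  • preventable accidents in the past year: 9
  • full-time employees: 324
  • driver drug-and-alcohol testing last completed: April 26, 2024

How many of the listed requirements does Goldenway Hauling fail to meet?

1. cargo securement review 209 days ago vs limit 365 → met
2. driver drug-and-alcohol testing 576 days ago vs limit 540 → not met
3. cargo insurance $270,000 ≥ $225,000 → met
4. hazmat security assessment 110 days ago vs limit 120 → met
5. operating authority certificate present → met
6. hours-of-service audit 702 days ago vs limit 730 → met
7. condition 'crosses state lines' does not hold → requirement n/a → met
8. preventable accidents in the past year 9 > 5 → not met
9. brake system inspection 149 days ago vs limit 270 → met
Not met: 2 of 9

2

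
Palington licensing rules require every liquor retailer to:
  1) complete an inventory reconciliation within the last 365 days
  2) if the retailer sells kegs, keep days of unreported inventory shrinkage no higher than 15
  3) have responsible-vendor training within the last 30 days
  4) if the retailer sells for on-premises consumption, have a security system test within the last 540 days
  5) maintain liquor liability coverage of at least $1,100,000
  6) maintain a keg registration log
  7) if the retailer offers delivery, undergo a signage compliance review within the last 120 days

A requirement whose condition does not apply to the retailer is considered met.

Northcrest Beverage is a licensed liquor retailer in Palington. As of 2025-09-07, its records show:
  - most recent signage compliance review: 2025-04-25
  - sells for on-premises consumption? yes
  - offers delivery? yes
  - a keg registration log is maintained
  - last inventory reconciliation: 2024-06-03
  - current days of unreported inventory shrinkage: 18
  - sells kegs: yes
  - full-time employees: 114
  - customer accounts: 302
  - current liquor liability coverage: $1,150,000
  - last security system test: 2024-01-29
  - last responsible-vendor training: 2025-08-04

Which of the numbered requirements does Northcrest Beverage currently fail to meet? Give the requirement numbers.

1. inventory reconciliation 461 days ago vs limit 365 → not met
2. condition 'sells kegs' holds; days of unreported inventory shrinkage 18 > 15 → not met
3. responsible-vendor training 34 days ago vs limit 30 → not met
4. condition 'sells for on-premises consumption' holds; security system test 587 days ago vs limit 540 → not met
5. liquor liability coverage $1,150,000 ≥ $1,100,000 → met
6. keg registration log present → met
7. condition 'offers delivery' holds; signage compliance review 135 days ago vs limit 120 → not met
Not met: 1, 2, 3, 4, 7

1, 2, 3, 4, 7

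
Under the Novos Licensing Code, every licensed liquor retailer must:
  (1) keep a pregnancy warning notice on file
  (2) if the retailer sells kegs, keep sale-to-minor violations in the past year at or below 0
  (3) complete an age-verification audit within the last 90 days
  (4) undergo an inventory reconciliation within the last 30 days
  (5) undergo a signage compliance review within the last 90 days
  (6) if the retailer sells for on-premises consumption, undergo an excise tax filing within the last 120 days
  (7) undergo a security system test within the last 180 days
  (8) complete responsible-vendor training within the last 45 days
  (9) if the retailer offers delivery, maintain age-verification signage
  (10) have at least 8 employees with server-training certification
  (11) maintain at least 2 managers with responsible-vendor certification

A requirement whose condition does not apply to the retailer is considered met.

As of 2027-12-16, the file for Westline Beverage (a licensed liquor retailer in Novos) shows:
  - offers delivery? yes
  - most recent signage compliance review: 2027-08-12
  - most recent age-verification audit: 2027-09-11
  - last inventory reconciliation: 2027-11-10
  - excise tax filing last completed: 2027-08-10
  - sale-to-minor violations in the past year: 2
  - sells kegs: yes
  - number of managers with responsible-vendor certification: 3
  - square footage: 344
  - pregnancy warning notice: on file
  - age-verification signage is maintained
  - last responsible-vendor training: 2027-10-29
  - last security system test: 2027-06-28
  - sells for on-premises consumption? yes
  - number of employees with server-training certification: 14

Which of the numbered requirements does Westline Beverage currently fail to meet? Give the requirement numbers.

2, 3, 4, 5, 6, 8

1. pregnancy warning notice present → met
2. condition 'sells kegs' holds; sale-to-minor violations in the past year 2 > 0 → not met
3. age-verification audit 96 days ago vs limit 90 → not met
4. inventory reconciliation 36 days ago vs limit 30 → not met
5. signage compliance review 126 days ago vs limit 90 → not met
6. condition 'sells for on-premises consumption' holds; excise tax filing 128 days ago vs limit 120 → not met
7. security system test 171 days ago vs limit 180 → met
8. responsible-vendor training 48 days ago vs limit 45 → not met
9. condition 'offers delivery' holds; age-verification signage present → met
10. employees with server-training certification 14 ≥ 8 → met
11. managers with responsible-vendor certification 3 ≥ 2 → met
Not met: 2, 3, 4, 5, 6, 8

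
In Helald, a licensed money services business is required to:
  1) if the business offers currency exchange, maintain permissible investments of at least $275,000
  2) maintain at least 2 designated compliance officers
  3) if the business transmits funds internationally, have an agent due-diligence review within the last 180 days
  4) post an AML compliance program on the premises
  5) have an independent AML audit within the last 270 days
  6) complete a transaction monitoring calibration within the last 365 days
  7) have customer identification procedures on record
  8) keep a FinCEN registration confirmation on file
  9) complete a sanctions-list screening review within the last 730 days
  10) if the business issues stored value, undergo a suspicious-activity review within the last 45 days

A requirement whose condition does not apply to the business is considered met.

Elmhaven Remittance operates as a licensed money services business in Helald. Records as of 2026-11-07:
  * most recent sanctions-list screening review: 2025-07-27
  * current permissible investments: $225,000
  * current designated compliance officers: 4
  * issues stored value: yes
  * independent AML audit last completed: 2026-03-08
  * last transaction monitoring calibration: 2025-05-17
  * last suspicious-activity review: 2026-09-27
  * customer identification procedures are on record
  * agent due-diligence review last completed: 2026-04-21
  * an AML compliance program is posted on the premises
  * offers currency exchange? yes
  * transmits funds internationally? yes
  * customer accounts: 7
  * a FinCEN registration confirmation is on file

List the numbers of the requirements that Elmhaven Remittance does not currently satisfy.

1. condition 'offers currency exchange' holds; permissible investments $225,000 < $275,000 → not met
2. designated compliance officers 4 ≥ 2 → met
3. condition 'transmits funds internationally' holds; agent due-diligence review 200 days ago vs limit 180 → not met
4. AML compliance program present → met
5. independent AML audit 244 days ago vs limit 270 → met
6. transaction monitoring calibration 539 days ago vs limit 365 → not met
7. customer identification procedures present → met
8. FinCEN registration confirmation present → met
9. sanctions-list screening review 468 days ago vs limit 730 → met
10. condition 'issues stored value' holds; suspicious-activity review 41 days ago vs limit 45 → met
Not met: 1, 3, 6

1, 3, 6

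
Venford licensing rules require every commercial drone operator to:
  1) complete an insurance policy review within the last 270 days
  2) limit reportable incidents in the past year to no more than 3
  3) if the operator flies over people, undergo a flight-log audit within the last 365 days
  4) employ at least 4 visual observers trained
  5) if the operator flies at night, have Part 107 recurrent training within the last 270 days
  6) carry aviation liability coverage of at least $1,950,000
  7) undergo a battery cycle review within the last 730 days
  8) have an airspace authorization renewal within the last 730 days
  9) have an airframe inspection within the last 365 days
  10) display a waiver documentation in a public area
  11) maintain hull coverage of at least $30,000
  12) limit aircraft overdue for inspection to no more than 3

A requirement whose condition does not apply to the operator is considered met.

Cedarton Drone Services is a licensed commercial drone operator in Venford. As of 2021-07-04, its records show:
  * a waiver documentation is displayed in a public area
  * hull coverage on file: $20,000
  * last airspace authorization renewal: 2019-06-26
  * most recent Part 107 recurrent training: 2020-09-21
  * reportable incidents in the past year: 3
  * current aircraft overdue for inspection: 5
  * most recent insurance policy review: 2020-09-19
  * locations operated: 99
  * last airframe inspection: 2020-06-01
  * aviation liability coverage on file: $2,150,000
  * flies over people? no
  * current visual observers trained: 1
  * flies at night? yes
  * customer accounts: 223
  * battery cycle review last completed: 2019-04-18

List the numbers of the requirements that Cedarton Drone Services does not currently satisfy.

1, 4, 5, 7, 8, 9, 11, 12

1. insurance policy review 288 days ago vs limit 270 → not met
2. reportable incidents in the past year 3 ≤ 3 → met
3. condition 'flies over people' does not hold → requirement n/a → met
4. visual observers trained 1 < 4 → not met
5. condition 'flies at night' holds; Part 107 recurrent training 286 days ago vs limit 270 → not met
6. aviation liability coverage $2,150,000 ≥ $1,950,000 → met
7. battery cycle review 808 days ago vs limit 730 → not met
8. airspace authorization renewal 739 days ago vs limit 730 → not met
9. airframe inspection 398 days ago vs limit 365 → not met
10. waiver documentation present → met
11. hull coverage $20,000 < $30,000 → not met
12. aircraft overdue for inspection 5 > 3 → not met
Not met: 1, 4, 5, 7, 8, 9, 11, 12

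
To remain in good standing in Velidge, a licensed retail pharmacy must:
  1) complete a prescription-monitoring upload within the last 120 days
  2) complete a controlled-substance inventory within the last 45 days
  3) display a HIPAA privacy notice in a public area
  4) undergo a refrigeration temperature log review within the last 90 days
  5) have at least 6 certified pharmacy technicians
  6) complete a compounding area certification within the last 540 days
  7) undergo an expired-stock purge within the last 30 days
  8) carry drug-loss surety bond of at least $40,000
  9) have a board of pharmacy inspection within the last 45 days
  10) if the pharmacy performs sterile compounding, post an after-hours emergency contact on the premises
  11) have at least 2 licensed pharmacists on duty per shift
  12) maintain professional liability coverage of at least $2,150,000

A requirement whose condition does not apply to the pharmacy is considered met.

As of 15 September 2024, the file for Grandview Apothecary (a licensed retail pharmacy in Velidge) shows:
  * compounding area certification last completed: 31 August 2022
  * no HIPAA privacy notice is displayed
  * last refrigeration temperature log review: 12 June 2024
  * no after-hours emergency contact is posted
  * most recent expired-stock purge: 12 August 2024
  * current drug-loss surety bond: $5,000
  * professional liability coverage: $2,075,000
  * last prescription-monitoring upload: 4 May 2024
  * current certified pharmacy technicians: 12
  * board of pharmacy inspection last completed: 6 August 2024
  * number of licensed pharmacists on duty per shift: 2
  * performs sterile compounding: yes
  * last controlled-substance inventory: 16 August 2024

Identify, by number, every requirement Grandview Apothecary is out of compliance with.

1. prescription-monitoring upload 134 days ago vs limit 120 → not met
2. controlled-substance inventory 30 days ago vs limit 45 → met
3. HIPAA privacy notice absent → not met
4. refrigeration temperature log review 95 days ago vs limit 90 → not met
5. certified pharmacy technicians 12 ≥ 6 → met
6. compounding area certification 746 days ago vs limit 540 → not met
7. expired-stock purge 34 days ago vs limit 30 → not met
8. drug-loss surety bond $5,000 < $40,000 → not met
9. board of pharmacy inspection 40 days ago vs limit 45 → met
10. condition 'performs sterile compounding' holds; after-hours emergency contact absent → not met
11. licensed pharmacists on duty per shift 2 ≥ 2 → met
12. professional liability coverage $2,075,000 < $2,150,000 → not met
Not met: 1, 3, 4, 6, 7, 8, 10, 12

1, 3, 4, 6, 7, 8, 10, 12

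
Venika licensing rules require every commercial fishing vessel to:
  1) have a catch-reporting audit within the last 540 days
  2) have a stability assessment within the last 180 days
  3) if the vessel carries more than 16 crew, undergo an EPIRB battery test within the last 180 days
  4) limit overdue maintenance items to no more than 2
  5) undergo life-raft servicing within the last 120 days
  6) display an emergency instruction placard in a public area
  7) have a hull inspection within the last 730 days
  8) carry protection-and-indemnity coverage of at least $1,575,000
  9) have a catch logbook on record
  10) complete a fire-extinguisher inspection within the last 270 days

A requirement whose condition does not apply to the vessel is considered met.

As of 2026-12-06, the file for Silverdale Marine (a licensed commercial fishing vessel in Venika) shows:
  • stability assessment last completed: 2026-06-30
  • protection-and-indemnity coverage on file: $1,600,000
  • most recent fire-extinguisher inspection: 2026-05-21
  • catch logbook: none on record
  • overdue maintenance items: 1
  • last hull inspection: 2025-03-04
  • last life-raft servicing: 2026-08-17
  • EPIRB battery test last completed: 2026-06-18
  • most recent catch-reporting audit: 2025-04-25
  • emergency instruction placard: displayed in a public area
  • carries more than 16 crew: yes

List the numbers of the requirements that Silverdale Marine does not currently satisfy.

1, 9

1. catch-reporting audit 590 days ago vs limit 540 → not met
2. stability assessment 159 days ago vs limit 180 → met
3. condition 'carries more than 16 crew' holds; EPIRB battery test 171 days ago vs limit 180 → met
4. overdue maintenance items 1 ≤ 2 → met
5. life-raft servicing 111 days ago vs limit 120 → met
6. emergency instruction placard present → met
7. hull inspection 642 days ago vs limit 730 → met
8. protection-and-indemnity coverage $1,600,000 ≥ $1,575,000 → met
9. catch logbook absent → not met
10. fire-extinguisher inspection 199 days ago vs limit 270 → met
Not met: 1, 9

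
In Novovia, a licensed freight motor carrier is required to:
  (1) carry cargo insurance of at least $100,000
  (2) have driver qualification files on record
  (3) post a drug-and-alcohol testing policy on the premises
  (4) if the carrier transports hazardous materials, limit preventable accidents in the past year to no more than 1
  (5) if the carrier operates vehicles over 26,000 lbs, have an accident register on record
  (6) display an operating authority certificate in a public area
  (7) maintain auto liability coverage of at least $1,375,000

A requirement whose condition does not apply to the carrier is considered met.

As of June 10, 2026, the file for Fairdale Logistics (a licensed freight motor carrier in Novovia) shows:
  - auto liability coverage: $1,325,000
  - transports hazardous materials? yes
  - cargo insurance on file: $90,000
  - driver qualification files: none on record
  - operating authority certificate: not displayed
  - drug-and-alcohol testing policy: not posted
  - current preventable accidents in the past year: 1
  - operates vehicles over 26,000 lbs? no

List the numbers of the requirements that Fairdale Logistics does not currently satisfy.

1. cargo insurance $90,000 < $100,000 → not met
2. driver qualification files absent → not met
3. drug-and-alcohol testing policy absent → not met
4. condition 'transports hazardous materials' holds; preventable accidents in the past year 1 ≤ 1 → met
5. condition 'operates vehicles over 26,000 lbs' does not hold → requirement n/a → met
6. operating authority certificate absent → not met
7. auto liability coverage $1,325,000 < $1,375,000 → not met
Not met: 1, 2, 3, 6, 7

1, 2, 3, 6, 7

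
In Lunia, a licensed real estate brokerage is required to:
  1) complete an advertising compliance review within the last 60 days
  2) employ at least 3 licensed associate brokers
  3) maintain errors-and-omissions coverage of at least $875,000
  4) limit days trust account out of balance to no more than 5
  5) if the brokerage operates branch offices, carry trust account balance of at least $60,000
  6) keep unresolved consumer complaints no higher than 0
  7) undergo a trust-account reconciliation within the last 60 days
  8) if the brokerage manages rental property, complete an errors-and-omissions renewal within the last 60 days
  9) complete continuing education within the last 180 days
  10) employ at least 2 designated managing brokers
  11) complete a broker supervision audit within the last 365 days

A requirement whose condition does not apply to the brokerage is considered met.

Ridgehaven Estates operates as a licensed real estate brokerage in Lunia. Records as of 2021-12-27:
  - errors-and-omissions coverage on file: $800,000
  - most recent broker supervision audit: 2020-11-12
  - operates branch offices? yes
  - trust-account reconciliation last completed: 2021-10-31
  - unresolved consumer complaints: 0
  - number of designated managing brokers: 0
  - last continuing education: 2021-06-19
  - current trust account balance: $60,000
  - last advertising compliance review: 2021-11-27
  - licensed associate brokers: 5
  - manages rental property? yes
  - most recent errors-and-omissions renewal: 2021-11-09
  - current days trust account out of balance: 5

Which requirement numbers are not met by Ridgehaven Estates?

3, 9, 10, 11

1. advertising compliance review 30 days ago vs limit 60 → met
2. licensed associate brokers 5 ≥ 3 → met
3. errors-and-omissions coverage $800,000 < $875,000 → not met
4. days trust account out of balance 5 ≤ 5 → met
5. condition 'operates branch offices' holds; trust account balance $60,000 ≥ $60,000 → met
6. unresolved consumer complaints 0 ≤ 0 → met
7. trust-account reconciliation 57 days ago vs limit 60 → met
8. condition 'manages rental property' holds; errors-and-omissions renewal 48 days ago vs limit 60 → met
9. continuing education 191 days ago vs limit 180 → not met
10. designated managing brokers 0 < 2 → not met
11. broker supervision audit 410 days ago vs limit 365 → not met
Not met: 3, 9, 10, 11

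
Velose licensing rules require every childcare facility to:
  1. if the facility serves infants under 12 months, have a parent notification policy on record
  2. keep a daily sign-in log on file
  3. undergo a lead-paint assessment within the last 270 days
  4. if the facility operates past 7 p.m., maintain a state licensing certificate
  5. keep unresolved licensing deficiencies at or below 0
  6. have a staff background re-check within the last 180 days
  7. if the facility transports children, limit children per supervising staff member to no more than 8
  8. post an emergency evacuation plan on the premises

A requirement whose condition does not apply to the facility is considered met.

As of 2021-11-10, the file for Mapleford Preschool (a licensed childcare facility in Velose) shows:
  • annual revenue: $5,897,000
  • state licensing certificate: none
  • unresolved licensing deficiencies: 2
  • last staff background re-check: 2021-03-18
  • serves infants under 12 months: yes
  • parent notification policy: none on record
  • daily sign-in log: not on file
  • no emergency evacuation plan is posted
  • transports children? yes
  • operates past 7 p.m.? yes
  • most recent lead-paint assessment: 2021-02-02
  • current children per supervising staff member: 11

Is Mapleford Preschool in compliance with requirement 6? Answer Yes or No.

6. staff background re-check 237 days ago vs limit 180 → not met

No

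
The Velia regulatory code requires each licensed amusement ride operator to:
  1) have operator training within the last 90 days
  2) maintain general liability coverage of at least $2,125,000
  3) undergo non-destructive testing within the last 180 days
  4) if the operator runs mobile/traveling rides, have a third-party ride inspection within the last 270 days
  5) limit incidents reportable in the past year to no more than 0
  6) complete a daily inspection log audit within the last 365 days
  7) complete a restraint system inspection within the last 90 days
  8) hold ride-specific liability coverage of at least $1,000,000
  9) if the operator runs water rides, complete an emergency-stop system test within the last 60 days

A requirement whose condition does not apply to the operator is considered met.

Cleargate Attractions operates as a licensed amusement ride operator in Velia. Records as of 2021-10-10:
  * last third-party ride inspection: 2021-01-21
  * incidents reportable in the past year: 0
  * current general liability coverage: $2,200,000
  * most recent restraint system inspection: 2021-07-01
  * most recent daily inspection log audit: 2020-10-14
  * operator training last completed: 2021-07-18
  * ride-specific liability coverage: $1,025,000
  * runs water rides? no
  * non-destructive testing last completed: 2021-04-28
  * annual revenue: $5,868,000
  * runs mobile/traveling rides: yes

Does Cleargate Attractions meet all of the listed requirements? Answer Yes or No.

1. operator training 84 days ago vs limit 90 → met
2. general liability coverage $2,200,000 ≥ $2,125,000 → met
3. non-destructive testing 165 days ago vs limit 180 → met
4. condition 'runs mobile/traveling rides' holds; third-party ride inspection 262 days ago vs limit 270 → met
5. incidents reportable in the past year 0 ≤ 0 → met
6. daily inspection log audit 361 days ago vs limit 365 → met
7. restraint system inspection 101 days ago vs limit 90 → not met
8. ride-specific liability coverage $1,025,000 ≥ $1,000,000 → met
9. condition 'runs water rides' does not hold → requirement n/a → met
Not met: 7

No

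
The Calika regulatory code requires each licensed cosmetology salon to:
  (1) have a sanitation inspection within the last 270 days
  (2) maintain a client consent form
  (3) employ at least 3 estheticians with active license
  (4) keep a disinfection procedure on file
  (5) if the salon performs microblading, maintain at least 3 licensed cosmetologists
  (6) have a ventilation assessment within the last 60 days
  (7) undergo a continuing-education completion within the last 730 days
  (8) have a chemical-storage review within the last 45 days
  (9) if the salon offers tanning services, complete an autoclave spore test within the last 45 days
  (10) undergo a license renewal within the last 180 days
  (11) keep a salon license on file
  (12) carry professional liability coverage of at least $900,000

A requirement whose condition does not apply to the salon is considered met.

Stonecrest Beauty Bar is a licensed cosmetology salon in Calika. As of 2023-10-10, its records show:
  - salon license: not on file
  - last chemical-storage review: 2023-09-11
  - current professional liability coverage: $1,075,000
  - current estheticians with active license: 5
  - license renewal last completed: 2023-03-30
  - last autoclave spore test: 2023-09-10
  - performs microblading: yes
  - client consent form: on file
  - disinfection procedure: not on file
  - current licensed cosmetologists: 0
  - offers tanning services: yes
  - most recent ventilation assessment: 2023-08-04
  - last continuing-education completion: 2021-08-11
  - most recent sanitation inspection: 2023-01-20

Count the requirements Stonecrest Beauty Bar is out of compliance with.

6

1. sanitation inspection 263 days ago vs limit 270 → met
2. client consent form present → met
3. estheticians with active license 5 ≥ 3 → met
4. disinfection procedure absent → not met
5. condition 'performs microblading' holds; licensed cosmetologists 0 < 3 → not met
6. ventilation assessment 67 days ago vs limit 60 → not met
7. continuing-education completion 790 days ago vs limit 730 → not met
8. chemical-storage review 29 days ago vs limit 45 → met
9. condition 'offers tanning services' holds; autoclave spore test 30 days ago vs limit 45 → met
10. license renewal 194 days ago vs limit 180 → not met
11. salon license absent → not met
12. professional liability coverage $1,075,000 ≥ $900,000 → met
Not met: 6 of 12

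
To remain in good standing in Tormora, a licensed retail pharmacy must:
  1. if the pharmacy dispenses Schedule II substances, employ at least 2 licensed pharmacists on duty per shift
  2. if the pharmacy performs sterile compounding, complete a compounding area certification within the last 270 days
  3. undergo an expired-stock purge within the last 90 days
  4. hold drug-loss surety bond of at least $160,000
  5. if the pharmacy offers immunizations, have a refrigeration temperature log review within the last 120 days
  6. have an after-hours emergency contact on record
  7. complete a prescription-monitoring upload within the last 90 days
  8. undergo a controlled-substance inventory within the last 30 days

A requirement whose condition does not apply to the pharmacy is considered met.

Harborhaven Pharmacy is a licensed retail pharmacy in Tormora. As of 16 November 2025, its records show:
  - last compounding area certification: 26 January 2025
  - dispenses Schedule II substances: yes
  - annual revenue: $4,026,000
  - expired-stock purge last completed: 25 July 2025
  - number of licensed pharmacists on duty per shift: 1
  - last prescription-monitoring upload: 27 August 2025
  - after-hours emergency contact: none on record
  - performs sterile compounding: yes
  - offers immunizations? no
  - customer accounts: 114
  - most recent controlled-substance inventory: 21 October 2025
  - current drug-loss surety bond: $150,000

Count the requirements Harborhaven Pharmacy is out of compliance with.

1. condition 'dispenses Schedule II substances' holds; licensed pharmacists on duty per shift 1 < 2 → not met
2. condition 'performs sterile compounding' holds; compounding area certification 294 days ago vs limit 270 → not met
3. expired-stock purge 114 days ago vs limit 90 → not met
4. drug-loss surety bond $150,000 < $160,000 → not met
5. condition 'offers immunizations' does not hold → requirement n/a → met
6. after-hours emergency contact absent → not met
7. prescription-monitoring upload 81 days ago vs limit 90 → met
8. controlled-substance inventory 26 days ago vs limit 30 → met
Not met: 5 of 8

5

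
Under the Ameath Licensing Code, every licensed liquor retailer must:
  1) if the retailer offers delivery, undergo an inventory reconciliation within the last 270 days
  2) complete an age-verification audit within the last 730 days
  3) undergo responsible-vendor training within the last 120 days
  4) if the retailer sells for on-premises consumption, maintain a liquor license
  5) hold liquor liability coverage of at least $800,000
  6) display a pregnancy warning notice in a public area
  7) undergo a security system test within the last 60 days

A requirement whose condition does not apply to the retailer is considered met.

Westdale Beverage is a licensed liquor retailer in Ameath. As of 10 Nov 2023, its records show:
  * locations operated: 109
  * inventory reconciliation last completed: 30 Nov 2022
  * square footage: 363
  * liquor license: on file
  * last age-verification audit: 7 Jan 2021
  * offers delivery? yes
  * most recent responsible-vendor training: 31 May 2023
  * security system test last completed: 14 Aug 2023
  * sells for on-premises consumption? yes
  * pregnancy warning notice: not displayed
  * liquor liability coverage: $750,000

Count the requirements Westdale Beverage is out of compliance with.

6

1. condition 'offers delivery' holds; inventory reconciliation 345 days ago vs limit 270 → not met
2. age-verification audit 1037 days ago vs limit 730 → not met
3. responsible-vendor training 163 days ago vs limit 120 → not met
4. condition 'sells for on-premises consumption' holds; liquor license present → met
5. liquor liability coverage $750,000 < $800,000 → not met
6. pregnancy warning notice absent → not met
7. security system test 88 days ago vs limit 60 → not met
Not met: 6 of 7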